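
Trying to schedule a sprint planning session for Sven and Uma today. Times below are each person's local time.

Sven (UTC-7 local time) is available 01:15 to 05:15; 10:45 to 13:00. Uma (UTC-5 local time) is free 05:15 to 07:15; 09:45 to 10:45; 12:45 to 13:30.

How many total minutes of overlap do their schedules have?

Sven in UTC: 08:15-12:15, 17:45-20:00 (add 7h to convert from UTC-7).
Uma in UTC: 10:15-12:15, 14:45-15:45, 17:45-18:30 (add 5h to convert from UTC-5).
Sven ∩ Uma: 10:15-12:15, 17:45-18:30.
Summing the common windows: 120 + 45 = 165 minutes.

165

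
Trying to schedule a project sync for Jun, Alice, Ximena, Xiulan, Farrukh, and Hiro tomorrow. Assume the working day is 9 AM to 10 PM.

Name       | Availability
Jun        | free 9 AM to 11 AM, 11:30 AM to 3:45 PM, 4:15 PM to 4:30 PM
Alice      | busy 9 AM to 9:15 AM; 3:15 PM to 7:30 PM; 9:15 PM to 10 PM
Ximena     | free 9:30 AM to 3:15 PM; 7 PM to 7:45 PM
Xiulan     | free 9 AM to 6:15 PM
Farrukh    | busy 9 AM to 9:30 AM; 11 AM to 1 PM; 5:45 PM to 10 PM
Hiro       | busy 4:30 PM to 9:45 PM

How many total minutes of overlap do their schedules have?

225

Jun free: 09:00-11:00, 11:30-15:45, 16:15-16:30.
Alice free: 09:15-15:15, 19:30-21:15 (invert busy blocks within the working day).
Ximena free: 09:30-15:15, 19:00-19:45.
Xiulan free: 09:00-18:15.
Farrukh free: 09:30-11:00, 13:00-17:45 (invert busy blocks within the working day).
Hiro free: 09:00-16:30, 21:45-22:00 (invert busy blocks within the working day).
Jun ∩ Alice: 09:15-11:00, 11:30-15:15.
Jun ∩ Alice ∩ Ximena: 09:30-11:00, 11:30-15:15.
Jun ∩ Alice ∩ Ximena ∩ Xiulan: 09:30-11:00, 11:30-15:15.
Jun ∩ Alice ∩ Ximena ∩ Xiulan ∩ Farrukh: 09:30-11:00, 13:00-15:15.
Jun ∩ Alice ∩ Ximena ∩ Xiulan ∩ Farrukh ∩ Hiro: 09:30-11:00, 13:00-15:15.
So the common availability across everyone is 09:30-11:00, 13:00-15:15.
Summing the common windows: 90 + 135 = 225 minutes.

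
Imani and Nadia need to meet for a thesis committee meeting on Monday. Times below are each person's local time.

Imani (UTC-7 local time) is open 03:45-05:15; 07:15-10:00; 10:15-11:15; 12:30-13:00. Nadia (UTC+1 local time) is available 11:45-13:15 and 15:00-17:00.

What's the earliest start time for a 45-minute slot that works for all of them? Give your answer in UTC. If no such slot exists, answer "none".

Imani in UTC: 10:45-12:15, 14:15-17:00, 17:15-18:15, 19:30-20:00 (add 7h to convert from UTC-7).
Nadia in UTC: 10:45-12:15, 14:00-16:00 (subtract 1h to convert from UTC+1).
Imani ∩ Nadia: 10:45-12:15, 14:15-16:00.
The first common window of at least 45 minutes is 10:45-12:15, so the earliest start is 10:45.

10:45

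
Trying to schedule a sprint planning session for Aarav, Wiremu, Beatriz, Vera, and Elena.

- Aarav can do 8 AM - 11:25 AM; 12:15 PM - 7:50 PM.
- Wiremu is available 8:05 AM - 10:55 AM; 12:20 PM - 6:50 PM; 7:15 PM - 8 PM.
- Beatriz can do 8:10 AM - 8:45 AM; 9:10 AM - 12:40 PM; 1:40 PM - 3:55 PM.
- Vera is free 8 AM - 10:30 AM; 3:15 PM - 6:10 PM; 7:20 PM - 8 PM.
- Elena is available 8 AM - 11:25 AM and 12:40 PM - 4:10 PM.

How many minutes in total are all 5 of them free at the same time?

155

Aarav ∩ Wiremu: 08:05-10:55, 12:20-18:50, 19:15-19:50.
Aarav ∩ Wiremu ∩ Beatriz: 08:10-08:45, 09:10-10:55, 12:20-12:40, 13:40-15:55.
Aarav ∩ Wiremu ∩ Beatriz ∩ Vera: 08:10-08:45, 09:10-10:30, 15:15-15:55.
Aarav ∩ Wiremu ∩ Beatriz ∩ Vera ∩ Elena: 08:10-08:45, 09:10-10:30, 15:15-15:55.
Those are the intersection windows.
Summing the common windows: 35 + 80 + 40 = 155 minutes.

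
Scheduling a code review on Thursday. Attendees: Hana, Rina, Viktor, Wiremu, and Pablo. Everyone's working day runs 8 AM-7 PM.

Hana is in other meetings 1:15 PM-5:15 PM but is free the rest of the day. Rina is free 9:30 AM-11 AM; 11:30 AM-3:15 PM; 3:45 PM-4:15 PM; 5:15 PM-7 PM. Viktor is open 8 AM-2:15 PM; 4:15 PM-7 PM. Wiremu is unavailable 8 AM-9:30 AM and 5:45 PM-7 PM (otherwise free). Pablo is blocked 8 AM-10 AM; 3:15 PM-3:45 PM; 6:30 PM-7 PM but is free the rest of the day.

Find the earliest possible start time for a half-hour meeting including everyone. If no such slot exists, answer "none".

10:00

Hana free: 08:00-13:15, 17:15-19:00 (invert busy blocks within the working day).
Rina free: 09:30-11:00, 11:30-15:15, 15:45-16:15, 17:15-19:00.
Viktor free: 08:00-14:15, 16:15-19:00.
Wiremu free: 09:30-17:45 (invert busy blocks within the working day).
Pablo free: 10:00-15:15, 15:45-18:30 (invert busy blocks within the working day).
Hana ∩ Rina: 09:30-11:00, 11:30-13:15, 17:15-19:00.
Hana ∩ Rina ∩ Viktor: 09:30-11:00, 11:30-13:15, 17:15-19:00.
Hana ∩ Rina ∩ Viktor ∩ Wiremu: 09:30-11:00, 11:30-13:15, 17:15-17:45.
Hana ∩ Rina ∩ Viktor ∩ Wiremu ∩ Pablo: 10:00-11:00, 11:30-13:15, 17:15-17:45.
Those are the intersection windows.
The first common window of at least 30 minutes is 10:00-11:00, so the earliest start is 10:00.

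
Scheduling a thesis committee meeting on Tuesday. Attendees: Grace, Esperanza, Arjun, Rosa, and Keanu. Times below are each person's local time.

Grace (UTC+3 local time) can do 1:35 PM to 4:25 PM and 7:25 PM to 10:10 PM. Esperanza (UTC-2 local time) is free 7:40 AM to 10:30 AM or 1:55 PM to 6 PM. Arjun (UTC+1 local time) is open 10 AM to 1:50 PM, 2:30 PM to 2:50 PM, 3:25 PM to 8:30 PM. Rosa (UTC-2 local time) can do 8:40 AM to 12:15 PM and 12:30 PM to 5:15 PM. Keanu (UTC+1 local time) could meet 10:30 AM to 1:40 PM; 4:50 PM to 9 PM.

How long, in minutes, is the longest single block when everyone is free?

165

Grace in UTC: 10:35-13:25, 16:25-19:10 (subtract 3h to convert from UTC+3).
Esperanza in UTC: 09:40-12:30, 15:55-20:00 (add 2h to convert from UTC-2).
Arjun in UTC: 09:00-12:50, 13:30-13:50, 14:25-19:30 (subtract 1h to convert from UTC+1).
Rosa in UTC: 10:40-14:15, 14:30-19:15 (add 2h to convert from UTC-2).
Keanu in UTC: 09:30-12:40, 15:50-20:00 (subtract 1h to convert from UTC+1).
Grace ∩ Esperanza: 10:35-12:30, 16:25-19:10.
Grace ∩ Esperanza ∩ Arjun: 10:35-12:30, 16:25-19:10.
Grace ∩ Esperanza ∩ Arjun ∩ Rosa: 10:40-12:30, 16:25-19:10.
Grace ∩ Esperanza ∩ Arjun ∩ Rosa ∩ Keanu: 10:40-12:30, 16:25-19:10.
Those are the intersection windows.
The longest is 16:25-19:10 at 165 minutes.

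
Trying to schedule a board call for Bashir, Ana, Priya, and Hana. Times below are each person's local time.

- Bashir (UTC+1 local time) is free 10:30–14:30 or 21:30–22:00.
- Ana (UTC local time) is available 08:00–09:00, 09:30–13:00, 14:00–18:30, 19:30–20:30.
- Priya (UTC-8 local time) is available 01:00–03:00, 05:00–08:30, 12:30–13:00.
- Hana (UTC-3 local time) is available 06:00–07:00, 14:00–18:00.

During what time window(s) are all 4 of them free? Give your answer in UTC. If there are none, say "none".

09:30-10:00

Bashir in UTC: 09:30-13:30, 20:30-21:00 (subtract 1h to convert from UTC+1).
Ana in UTC: 08:00-09:00, 09:30-13:00, 14:00-18:30, 19:30-20:30.
Priya in UTC: 09:00-11:00, 13:00-16:30, 20:30-21:00 (add 8h to convert from UTC-8).
Hana in UTC: 09:00-10:00, 17:00-21:00 (add 3h to convert from UTC-3).
Bashir ∩ Ana: 09:30-13:00.
Bashir ∩ Ana ∩ Priya: 09:30-11:00.
Bashir ∩ Ana ∩ Priya ∩ Hana: 09:30-10:00.
So the common availability across everyone is 09:30-10:00.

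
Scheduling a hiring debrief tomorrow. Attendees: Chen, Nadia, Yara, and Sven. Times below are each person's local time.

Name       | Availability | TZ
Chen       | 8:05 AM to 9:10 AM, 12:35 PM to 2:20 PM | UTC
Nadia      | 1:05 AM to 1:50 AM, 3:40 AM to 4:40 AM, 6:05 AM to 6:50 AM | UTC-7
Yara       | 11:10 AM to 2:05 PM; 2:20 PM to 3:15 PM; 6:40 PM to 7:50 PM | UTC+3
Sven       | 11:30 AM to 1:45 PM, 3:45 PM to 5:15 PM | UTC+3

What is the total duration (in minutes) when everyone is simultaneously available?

20

Chen in UTC: 08:05-09:10, 12:35-14:20.
Nadia in UTC: 08:05-08:50, 10:40-11:40, 13:05-13:50 (add 7h to convert from UTC-7).
Yara in UTC: 08:10-11:05, 11:20-12:15, 15:40-16:50 (subtract 3h to convert from UTC+3).
Sven in UTC: 08:30-10:45, 12:45-14:15 (subtract 3h to convert from UTC+3).
Chen ∩ Nadia: 08:05-08:50, 13:05-13:50.
Chen ∩ Nadia ∩ Yara: 08:10-08:50.
Chen ∩ Nadia ∩ Yara ∩ Sven: 08:30-08:50.
So the common availability across everyone is 08:30-08:50.
That's a single block of 20 minutes.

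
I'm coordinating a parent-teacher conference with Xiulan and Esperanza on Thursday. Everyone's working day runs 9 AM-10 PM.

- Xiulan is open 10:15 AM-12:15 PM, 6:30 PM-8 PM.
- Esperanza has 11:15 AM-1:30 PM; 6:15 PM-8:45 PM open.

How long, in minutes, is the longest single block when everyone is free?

Xiulan ∩ Esperanza: 11:15-12:15, 18:30-20:00.
Those are the intersection windows.
The longest is 18:30-20:00 at 90 minutes.

90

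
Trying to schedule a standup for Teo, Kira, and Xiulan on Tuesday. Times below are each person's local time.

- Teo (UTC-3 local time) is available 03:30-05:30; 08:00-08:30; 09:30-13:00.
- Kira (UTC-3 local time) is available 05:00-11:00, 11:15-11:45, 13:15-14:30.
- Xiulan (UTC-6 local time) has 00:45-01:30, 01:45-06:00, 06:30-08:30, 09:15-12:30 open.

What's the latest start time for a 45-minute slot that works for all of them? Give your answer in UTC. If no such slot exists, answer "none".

13:15

Teo in UTC: 06:30-08:30, 11:00-11:30, 12:30-16:00 (add 3h to convert from UTC-3).
Kira in UTC: 08:00-14:00, 14:15-14:45, 16:15-17:30 (add 3h to convert from UTC-3).
Xiulan in UTC: 06:45-07:30, 07:45-12:00, 12:30-14:30, 15:15-18:30 (add 6h to convert from UTC-6).
Teo ∩ Kira: 08:00-08:30, 11:00-11:30, 12:30-14:00, 14:15-14:45.
Teo ∩ Kira ∩ Xiulan: 08:00-08:30, 11:00-11:30, 12:30-14:00, 14:15-14:30.
The last common window of at least 45 minutes is 12:30-14:00; a 45-minute meeting can start as late as 13:15 and still end by 14:00.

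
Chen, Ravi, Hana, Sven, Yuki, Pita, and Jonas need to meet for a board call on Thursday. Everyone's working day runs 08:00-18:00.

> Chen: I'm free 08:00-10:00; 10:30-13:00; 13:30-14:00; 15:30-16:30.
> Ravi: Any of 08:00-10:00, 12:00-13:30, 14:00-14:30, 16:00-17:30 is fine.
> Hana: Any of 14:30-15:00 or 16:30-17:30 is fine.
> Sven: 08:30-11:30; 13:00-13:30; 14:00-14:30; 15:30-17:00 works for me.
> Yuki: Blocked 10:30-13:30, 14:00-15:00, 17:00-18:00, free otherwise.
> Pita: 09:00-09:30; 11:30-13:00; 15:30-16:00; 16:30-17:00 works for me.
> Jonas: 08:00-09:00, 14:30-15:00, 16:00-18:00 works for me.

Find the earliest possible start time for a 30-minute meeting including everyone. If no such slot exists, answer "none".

none

Chen free: 08:00-10:00, 10:30-13:00, 13:30-14:00, 15:30-16:30.
Ravi free: 08:00-10:00, 12:00-13:30, 14:00-14:30, 16:00-17:30.
Hana free: 14:30-15:00, 16:30-17:30.
Sven free: 08:30-11:30, 13:00-13:30, 14:00-14:30, 15:30-17:00.
Yuki free: 08:00-10:30, 13:30-14:00, 15:00-17:00 (invert busy blocks within the working day).
Pita free: 09:00-09:30, 11:30-13:00, 15:30-16:00, 16:30-17:00.
Jonas free: 08:00-09:00, 14:30-15:00, 16:00-18:00.
Chen ∩ Ravi: 08:00-10:00, 12:00-13:00, 16:00-16:30.
Chen ∩ Ravi ∩ Hana: ∅.
Chen ∩ Ravi ∩ Hana ∩ Sven: ∅.
Chen ∩ Ravi ∩ Hana ∩ Sven ∩ Yuki: ∅.
Chen ∩ Ravi ∩ Hana ∩ Sven ∩ Yuki ∩ Pita: ∅.
Chen ∩ Ravi ∩ Hana ∩ Sven ∩ Yuki ∩ Pita ∩ Jonas: ∅.
There is no time when everyone is free.
No common window is at least 30 minutes long.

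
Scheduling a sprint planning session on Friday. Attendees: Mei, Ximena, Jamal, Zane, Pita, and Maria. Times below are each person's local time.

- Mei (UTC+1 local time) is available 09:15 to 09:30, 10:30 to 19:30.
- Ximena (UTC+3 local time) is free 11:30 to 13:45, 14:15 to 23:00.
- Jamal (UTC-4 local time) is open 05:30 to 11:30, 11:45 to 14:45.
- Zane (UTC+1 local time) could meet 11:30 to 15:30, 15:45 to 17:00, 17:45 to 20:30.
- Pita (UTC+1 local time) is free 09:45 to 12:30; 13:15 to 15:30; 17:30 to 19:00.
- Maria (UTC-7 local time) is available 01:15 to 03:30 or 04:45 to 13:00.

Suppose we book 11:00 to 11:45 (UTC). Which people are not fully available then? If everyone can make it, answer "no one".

Mei in UTC: 08:15-08:30, 09:30-18:30 (subtract 1h to convert from UTC+1).
Ximena in UTC: 08:30-10:45, 11:15-20:00 (subtract 3h to convert from UTC+3).
Jamal in UTC: 09:30-15:30, 15:45-18:45 (add 4h to convert from UTC-4).
Zane in UTC: 10:30-14:30, 14:45-16:00, 16:45-19:30 (subtract 1h to convert from UTC+1).
Pita in UTC: 08:45-11:30, 12:15-14:30, 16:30-18:00 (subtract 1h to convert from UTC+1).
Maria in UTC: 08:15-10:30, 11:45-20:00 (add 7h to convert from UTC-7).
Mei: free for 11:00-11:45. Ximena: not fully free for 11:00-11:45. Jamal: free for 11:00-11:45. Zane: free for 11:00-11:45. Pita: not fully free for 11:00-11:45. Maria: not fully free for 11:00-11:45.

Maria, Pita, Ximena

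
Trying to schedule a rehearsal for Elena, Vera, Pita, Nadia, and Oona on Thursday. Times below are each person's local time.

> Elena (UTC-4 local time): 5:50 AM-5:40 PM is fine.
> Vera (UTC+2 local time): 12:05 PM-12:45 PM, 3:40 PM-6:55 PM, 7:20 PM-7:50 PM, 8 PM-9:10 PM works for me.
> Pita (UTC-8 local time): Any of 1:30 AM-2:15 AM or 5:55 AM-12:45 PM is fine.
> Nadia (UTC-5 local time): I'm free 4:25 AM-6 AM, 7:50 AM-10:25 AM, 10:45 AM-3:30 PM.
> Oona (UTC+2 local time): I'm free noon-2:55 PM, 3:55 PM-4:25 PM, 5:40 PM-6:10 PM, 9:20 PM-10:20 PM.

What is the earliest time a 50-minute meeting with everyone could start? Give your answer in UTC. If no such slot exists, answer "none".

Elena in UTC: 09:50-21:40 (add 4h to convert from UTC-4).
Vera in UTC: 10:05-10:45, 13:40-16:55, 17:20-17:50, 18:00-19:10 (subtract 2h to convert from UTC+2).
Pita in UTC: 09:30-10:15, 13:55-20:45 (add 8h to convert from UTC-8).
Nadia in UTC: 09:25-11:00, 12:50-15:25, 15:45-20:30 (add 5h to convert from UTC-5).
Oona in UTC: 10:00-12:55, 13:55-14:25, 15:40-16:10, 19:20-20:20 (subtract 2h to convert from UTC+2).
Elena ∩ Vera: 10:05-10:45, 13:40-16:55, 17:20-17:50, 18:00-19:10.
Elena ∩ Vera ∩ Pita: 10:05-10:15, 13:55-16:55, 17:20-17:50, 18:00-19:10.
Elena ∩ Vera ∩ Pita ∩ Nadia: 10:05-10:15, 13:55-15:25, 15:45-16:55, 17:20-17:50, 18:00-19:10.
Elena ∩ Vera ∩ Pita ∩ Nadia ∩ Oona: 10:05-10:15, 13:55-14:25, 15:45-16:10.
No common window is at least 50 minutes long.

none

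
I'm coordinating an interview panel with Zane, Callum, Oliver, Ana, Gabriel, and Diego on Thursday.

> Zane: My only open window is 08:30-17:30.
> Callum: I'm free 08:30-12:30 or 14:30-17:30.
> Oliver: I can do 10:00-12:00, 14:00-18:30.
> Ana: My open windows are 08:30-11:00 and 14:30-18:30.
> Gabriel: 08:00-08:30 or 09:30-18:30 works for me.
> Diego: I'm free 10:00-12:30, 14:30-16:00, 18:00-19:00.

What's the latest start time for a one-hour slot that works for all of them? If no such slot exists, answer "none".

15:00

Zane ∩ Callum: 08:30-12:30, 14:30-17:30.
Zane ∩ Callum ∩ Oliver: 10:00-12:00, 14:30-17:30.
Zane ∩ Callum ∩ Oliver ∩ Ana: 10:00-11:00, 14:30-17:30.
Zane ∩ Callum ∩ Oliver ∩ Ana ∩ Gabriel: 10:00-11:00, 14:30-17:30.
Zane ∩ Callum ∩ Oliver ∩ Ana ∩ Gabriel ∩ Diego: 10:00-11:00, 14:30-16:00.
The last common window of at least 60 minutes is 14:30-16:00; a 60-minute meeting can start as late as 15:00 and still end by 16:00.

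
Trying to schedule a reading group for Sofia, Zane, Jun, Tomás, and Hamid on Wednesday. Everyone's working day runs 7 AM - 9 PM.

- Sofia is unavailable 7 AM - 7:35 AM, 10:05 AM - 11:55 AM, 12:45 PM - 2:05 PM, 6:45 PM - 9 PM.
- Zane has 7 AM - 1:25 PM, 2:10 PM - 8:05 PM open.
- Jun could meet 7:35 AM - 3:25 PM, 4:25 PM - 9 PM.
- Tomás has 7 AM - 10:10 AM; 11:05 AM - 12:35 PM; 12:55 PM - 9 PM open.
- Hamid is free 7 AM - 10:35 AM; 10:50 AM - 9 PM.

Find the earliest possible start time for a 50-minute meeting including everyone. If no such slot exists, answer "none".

07:35

Sofia free: 07:35-10:05, 11:55-12:45, 14:05-18:45 (invert busy blocks within the working day).
Zane free: 07:00-13:25, 14:10-20:05.
Jun free: 07:35-15:25, 16:25-21:00.
Tomás free: 07:00-10:10, 11:05-12:35, 12:55-21:00.
Hamid free: 07:00-10:35, 10:50-21:00.
Sofia ∩ Zane: 07:35-10:05, 11:55-12:45, 14:10-18:45.
Sofia ∩ Zane ∩ Jun: 07:35-10:05, 11:55-12:45, 14:10-15:25, 16:25-18:45.
Sofia ∩ Zane ∩ Jun ∩ Tomás: 07:35-10:05, 11:55-12:35, 14:10-15:25, 16:25-18:45.
Sofia ∩ Zane ∩ Jun ∩ Tomás ∩ Hamid: 07:35-10:05, 11:55-12:35, 14:10-15:25, 16:25-18:45.
The first common window of at least 50 minutes is 07:35-10:05, so the earliest start is 07:35.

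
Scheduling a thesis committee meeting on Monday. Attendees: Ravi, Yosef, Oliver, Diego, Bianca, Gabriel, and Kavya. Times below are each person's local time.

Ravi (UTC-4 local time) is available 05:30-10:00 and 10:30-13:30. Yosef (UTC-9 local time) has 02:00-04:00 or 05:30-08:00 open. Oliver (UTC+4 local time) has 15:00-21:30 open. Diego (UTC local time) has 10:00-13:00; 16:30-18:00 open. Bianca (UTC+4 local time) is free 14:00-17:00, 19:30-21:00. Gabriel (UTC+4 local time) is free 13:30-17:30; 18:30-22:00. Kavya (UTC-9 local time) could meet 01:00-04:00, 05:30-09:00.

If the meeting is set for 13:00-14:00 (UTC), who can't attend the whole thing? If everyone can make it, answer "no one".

Bianca, Diego, Gabriel, Kavya, Yosef

Ravi in UTC: 09:30-14:00, 14:30-17:30 (add 4h to convert from UTC-4).
Yosef in UTC: 11:00-13:00, 14:30-17:00 (add 9h to convert from UTC-9).
Oliver in UTC: 11:00-17:30 (subtract 4h to convert from UTC+4).
Diego in UTC: 10:00-13:00, 16:30-18:00.
Bianca in UTC: 10:00-13:00, 15:30-17:00 (subtract 4h to convert from UTC+4).
Gabriel in UTC: 09:30-13:30, 14:30-18:00 (subtract 4h to convert from UTC+4).
Kavya in UTC: 10:00-13:00, 14:30-18:00 (add 9h to convert from UTC-9).
Ravi: free for 13:00-14:00. Yosef: not fully free for 13:00-14:00. Oliver: free for 13:00-14:00. Diego: not fully free for 13:00-14:00. Bianca: not fully free for 13:00-14:00. Gabriel: not fully free for 13:00-14:00. Kavya: not fully free for 13:00-14:00.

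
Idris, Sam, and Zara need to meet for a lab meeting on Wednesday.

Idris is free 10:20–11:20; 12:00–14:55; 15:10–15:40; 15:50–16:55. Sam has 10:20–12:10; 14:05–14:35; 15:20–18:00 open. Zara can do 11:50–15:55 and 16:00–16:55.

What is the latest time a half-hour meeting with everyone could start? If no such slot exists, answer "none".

16:25

Idris ∩ Sam: 10:20-11:20, 12:00-12:10, 14:05-14:35, 15:20-15:40, 15:50-16:55.
Idris ∩ Sam ∩ Zara: 12:00-12:10, 14:05-14:35, 15:20-15:40, 15:50-15:55, 16:00-16:55.
The last common window of at least 30 minutes is 16:00-16:55; a 30-minute meeting can start as late as 16:25 and still end by 16:55.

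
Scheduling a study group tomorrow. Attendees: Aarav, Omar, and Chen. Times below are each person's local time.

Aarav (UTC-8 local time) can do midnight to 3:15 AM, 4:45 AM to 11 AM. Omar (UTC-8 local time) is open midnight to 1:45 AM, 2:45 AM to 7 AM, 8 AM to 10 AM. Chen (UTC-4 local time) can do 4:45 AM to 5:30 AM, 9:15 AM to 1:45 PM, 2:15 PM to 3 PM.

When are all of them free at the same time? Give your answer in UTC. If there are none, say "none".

08:45-09:30, 13:15-15:00, 16:00-17:45

Aarav in UTC: 08:00-11:15, 12:45-19:00 (add 8h to convert from UTC-8).
Omar in UTC: 08:00-09:45, 10:45-15:00, 16:00-18:00 (add 8h to convert from UTC-8).
Chen in UTC: 08:45-09:30, 13:15-17:45, 18:15-19:00 (add 4h to convert from UTC-4).
Aarav ∩ Omar: 08:00-09:45, 10:45-11:15, 12:45-15:00, 16:00-18:00.
Aarav ∩ Omar ∩ Chen: 08:45-09:30, 13:15-15:00, 16:00-17:45.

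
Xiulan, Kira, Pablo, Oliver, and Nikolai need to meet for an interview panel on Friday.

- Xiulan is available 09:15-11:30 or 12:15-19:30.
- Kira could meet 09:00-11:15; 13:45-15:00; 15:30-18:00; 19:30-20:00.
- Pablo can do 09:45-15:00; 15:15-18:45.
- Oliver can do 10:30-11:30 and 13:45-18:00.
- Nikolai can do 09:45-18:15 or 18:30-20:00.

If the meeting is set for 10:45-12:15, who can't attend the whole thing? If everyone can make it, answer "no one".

Kira, Oliver, Xiulan

Xiulan: not fully free for 10:45-12:15. Kira: not fully free for 10:45-12:15. Pablo: free for 10:45-12:15. Oliver: not fully free for 10:45-12:15. Nikolai: free for 10:45-12:15.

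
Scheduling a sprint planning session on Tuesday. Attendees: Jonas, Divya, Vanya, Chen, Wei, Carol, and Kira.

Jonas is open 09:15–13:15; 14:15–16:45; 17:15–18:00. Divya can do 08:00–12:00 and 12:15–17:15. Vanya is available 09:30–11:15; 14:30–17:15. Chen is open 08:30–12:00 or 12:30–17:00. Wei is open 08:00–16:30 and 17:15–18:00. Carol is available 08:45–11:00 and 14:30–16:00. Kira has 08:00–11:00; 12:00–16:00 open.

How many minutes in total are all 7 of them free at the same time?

180

Jonas ∩ Divya: 09:15-12:00, 12:15-13:15, 14:15-16:45.
Jonas ∩ Divya ∩ Vanya: 09:30-11:15, 14:30-16:45.
Jonas ∩ Divya ∩ Vanya ∩ Chen: 09:30-11:15, 14:30-16:45.
Jonas ∩ Divya ∩ Vanya ∩ Chen ∩ Wei: 09:30-11:15, 14:30-16:30.
Jonas ∩ Divya ∩ Vanya ∩ Chen ∩ Wei ∩ Carol: 09:30-11:00, 14:30-16:00.
Jonas ∩ Divya ∩ Vanya ∩ Chen ∩ Wei ∩ Carol ∩ Kira: 09:30-11:00, 14:30-16:00.
Summing the common windows: 90 + 90 = 180 minutes.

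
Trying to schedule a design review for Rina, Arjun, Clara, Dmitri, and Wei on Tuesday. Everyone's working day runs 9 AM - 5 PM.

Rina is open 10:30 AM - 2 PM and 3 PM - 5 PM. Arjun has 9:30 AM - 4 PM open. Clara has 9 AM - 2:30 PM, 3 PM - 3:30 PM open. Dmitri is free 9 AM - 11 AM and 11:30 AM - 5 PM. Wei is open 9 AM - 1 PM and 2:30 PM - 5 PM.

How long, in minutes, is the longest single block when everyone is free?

90

Rina ∩ Arjun: 10:30-14:00, 15:00-16:00.
Rina ∩ Arjun ∩ Clara: 10:30-14:00, 15:00-15:30.
Rina ∩ Arjun ∩ Clara ∩ Dmitri: 10:30-11:00, 11:30-14:00, 15:00-15:30.
Rina ∩ Arjun ∩ Clara ∩ Dmitri ∩ Wei: 10:30-11:00, 11:30-13:00, 15:00-15:30.
The longest is 11:30-13:00 at 90 minutes.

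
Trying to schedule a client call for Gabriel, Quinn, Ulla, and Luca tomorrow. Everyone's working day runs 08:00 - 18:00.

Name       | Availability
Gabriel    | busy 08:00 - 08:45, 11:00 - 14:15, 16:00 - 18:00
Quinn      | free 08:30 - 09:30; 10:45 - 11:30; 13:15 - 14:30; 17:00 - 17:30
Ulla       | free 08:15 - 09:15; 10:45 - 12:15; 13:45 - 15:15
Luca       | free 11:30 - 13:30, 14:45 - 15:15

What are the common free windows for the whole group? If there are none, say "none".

none

Gabriel free: 08:45-11:00, 14:15-16:00 (invert busy blocks within the working day).
Quinn free: 08:30-09:30, 10:45-11:30, 13:15-14:30, 17:00-17:30.
Ulla free: 08:15-09:15, 10:45-12:15, 13:45-15:15.
Luca free: 11:30-13:30, 14:45-15:15.
Gabriel ∩ Quinn: 08:45-09:30, 10:45-11:00, 14:15-14:30.
Gabriel ∩ Quinn ∩ Ulla: 08:45-09:15, 10:45-11:00, 14:15-14:30.
Gabriel ∩ Quinn ∩ Ulla ∩ Luca: ∅.
There is no time when everyone is free.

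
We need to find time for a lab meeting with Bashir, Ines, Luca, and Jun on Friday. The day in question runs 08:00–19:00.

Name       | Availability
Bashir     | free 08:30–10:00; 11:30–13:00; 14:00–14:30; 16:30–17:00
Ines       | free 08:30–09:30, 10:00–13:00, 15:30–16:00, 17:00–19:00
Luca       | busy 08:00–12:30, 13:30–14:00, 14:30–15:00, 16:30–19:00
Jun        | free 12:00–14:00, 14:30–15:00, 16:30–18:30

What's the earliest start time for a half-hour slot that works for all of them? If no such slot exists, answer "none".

Bashir free: 08:30-10:00, 11:30-13:00, 14:00-14:30, 16:30-17:00.
Ines free: 08:30-09:30, 10:00-13:00, 15:30-16:00, 17:00-19:00.
Luca free: 12:30-13:30, 14:00-14:30, 15:00-16:30 (invert busy blocks within the working day).
Jun free: 12:00-14:00, 14:30-15:00, 16:30-18:30.
Bashir ∩ Ines: 08:30-09:30, 11:30-13:00.
Bashir ∩ Ines ∩ Luca: 12:30-13:00.
Bashir ∩ Ines ∩ Luca ∩ Jun: 12:30-13:00.
The first common window of at least 30 minutes is 12:30-13:00, so the earliest start is 12:30.

12:30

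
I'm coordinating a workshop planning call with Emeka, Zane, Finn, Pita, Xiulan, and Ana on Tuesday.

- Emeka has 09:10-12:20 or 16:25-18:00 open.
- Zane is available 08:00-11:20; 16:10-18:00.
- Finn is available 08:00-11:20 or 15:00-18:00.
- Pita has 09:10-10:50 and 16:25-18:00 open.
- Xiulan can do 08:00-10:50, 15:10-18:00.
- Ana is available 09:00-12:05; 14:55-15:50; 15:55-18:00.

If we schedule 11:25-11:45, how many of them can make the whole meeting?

2

Emeka and Ana can make the full 11:25-11:45 slot — that's 2.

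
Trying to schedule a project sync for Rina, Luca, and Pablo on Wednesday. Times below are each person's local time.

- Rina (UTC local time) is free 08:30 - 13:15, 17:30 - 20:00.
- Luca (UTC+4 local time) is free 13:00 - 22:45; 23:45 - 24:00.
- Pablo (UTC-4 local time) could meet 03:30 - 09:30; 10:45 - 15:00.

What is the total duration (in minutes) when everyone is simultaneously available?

330

Rina in UTC: 08:30-13:15, 17:30-20:00.
Luca in UTC: 09:00-18:45, 19:45-20:00 (subtract 4h to convert from UTC+4).
Pablo in UTC: 07:30-13:30, 14:45-19:00 (add 4h to convert from UTC-4).
Rina ∩ Luca: 09:00-13:15, 17:30-18:45, 19:45-20:00.
Rina ∩ Luca ∩ Pablo: 09:00-13:15, 17:30-18:45.
Summing the common windows: 255 + 75 = 330 minutes.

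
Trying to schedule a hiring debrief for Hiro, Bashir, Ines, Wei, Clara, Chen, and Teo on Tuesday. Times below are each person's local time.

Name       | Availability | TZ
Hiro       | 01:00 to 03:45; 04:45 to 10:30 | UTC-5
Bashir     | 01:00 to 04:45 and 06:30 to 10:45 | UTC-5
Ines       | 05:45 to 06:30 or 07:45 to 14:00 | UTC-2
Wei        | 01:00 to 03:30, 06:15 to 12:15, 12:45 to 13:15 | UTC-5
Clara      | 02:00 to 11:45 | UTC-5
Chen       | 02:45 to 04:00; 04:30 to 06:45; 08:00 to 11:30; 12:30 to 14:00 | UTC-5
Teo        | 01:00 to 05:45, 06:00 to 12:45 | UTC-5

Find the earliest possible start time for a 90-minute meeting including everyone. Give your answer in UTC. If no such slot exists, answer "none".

13:00

Hiro in UTC: 06:00-08:45, 09:45-15:30 (add 5h to convert from UTC-5).
Bashir in UTC: 06:00-09:45, 11:30-15:45 (add 5h to convert from UTC-5).
Ines in UTC: 07:45-08:30, 09:45-16:00 (add 2h to convert from UTC-2).
Wei in UTC: 06:00-08:30, 11:15-17:15, 17:45-18:15 (add 5h to convert from UTC-5).
Clara in UTC: 07:00-16:45 (add 5h to convert from UTC-5).
Chen in UTC: 07:45-09:00, 09:30-11:45, 13:00-16:30, 17:30-19:00 (add 5h to convert from UTC-5).
Teo in UTC: 06:00-10:45, 11:00-17:45 (add 5h to convert from UTC-5).
Hiro ∩ Bashir: 06:00-08:45, 11:30-15:30.
Hiro ∩ Bashir ∩ Ines: 07:45-08:30, 11:30-15:30.
Hiro ∩ Bashir ∩ Ines ∩ Wei: 07:45-08:30, 11:30-15:30.
Hiro ∩ Bashir ∩ Ines ∩ Wei ∩ Clara: 07:45-08:30, 11:30-15:30.
Hiro ∩ Bashir ∩ Ines ∩ Wei ∩ Clara ∩ Chen: 07:45-08:30, 11:30-11:45, 13:00-15:30.
Hiro ∩ Bashir ∩ Ines ∩ Wei ∩ Clara ∩ Chen ∩ Teo: 07:45-08:30, 11:30-11:45, 13:00-15:30.
So the common availability across everyone is 07:45-08:30, 11:30-11:45, 13:00-15:30.
The first common window of at least 90 minutes is 13:00-15:30, so the earliest start is 13:00.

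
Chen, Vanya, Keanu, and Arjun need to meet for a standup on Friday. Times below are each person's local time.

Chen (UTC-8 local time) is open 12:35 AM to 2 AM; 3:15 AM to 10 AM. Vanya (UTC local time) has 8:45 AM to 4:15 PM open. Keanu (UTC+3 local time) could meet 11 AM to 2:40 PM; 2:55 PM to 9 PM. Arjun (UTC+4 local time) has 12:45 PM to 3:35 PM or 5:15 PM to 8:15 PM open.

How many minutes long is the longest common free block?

Chen in UTC: 08:35-10:00, 11:15-18:00 (add 8h to convert from UTC-8).
Vanya in UTC: 08:45-16:15.
Keanu in UTC: 08:00-11:40, 11:55-18:00 (subtract 3h to convert from UTC+3).
Arjun in UTC: 08:45-11:35, 13:15-16:15 (subtract 4h to convert from UTC+4).
Chen ∩ Vanya: 08:45-10:00, 11:15-16:15.
Chen ∩ Vanya ∩ Keanu: 08:45-10:00, 11:15-11:40, 11:55-16:15.
Chen ∩ Vanya ∩ Keanu ∩ Arjun: 08:45-10:00, 11:15-11:35, 13:15-16:15.
The longest is 13:15-16:15 at 180 minutes.

180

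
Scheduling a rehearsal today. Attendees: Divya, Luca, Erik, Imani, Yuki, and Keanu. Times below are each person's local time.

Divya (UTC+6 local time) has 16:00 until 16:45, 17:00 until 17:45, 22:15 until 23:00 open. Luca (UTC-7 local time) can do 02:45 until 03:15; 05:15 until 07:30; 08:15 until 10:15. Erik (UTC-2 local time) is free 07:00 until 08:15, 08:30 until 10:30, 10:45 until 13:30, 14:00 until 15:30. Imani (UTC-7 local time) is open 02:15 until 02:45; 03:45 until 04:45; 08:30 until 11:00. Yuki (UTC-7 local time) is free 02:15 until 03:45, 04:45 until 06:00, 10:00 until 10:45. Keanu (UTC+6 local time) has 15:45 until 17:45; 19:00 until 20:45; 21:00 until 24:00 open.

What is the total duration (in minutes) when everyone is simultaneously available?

0

Divya in UTC: 10:00-10:45, 11:00-11:45, 16:15-17:00 (subtract 6h to convert from UTC+6).
Luca in UTC: 09:45-10:15, 12:15-14:30, 15:15-17:15 (add 7h to convert from UTC-7).
Erik in UTC: 09:00-10:15, 10:30-12:30, 12:45-15:30, 16:00-17:30 (add 2h to convert from UTC-2).
Imani in UTC: 09:15-09:45, 10:45-11:45, 15:30-18:00 (add 7h to convert from UTC-7).
Yuki in UTC: 09:15-10:45, 11:45-13:00, 17:00-17:45 (add 7h to convert from UTC-7).
Keanu in UTC: 09:45-11:45, 13:00-14:45, 15:00-18:00 (subtract 6h to convert from UTC+6).
Divya ∩ Luca: 10:00-10:15, 16:15-17:00.
Divya ∩ Luca ∩ Erik: 10:00-10:15, 16:15-17:00.
Divya ∩ Luca ∩ Erik ∩ Imani: 16:15-17:00.
Divya ∩ Luca ∩ Erik ∩ Imani ∩ Yuki: ∅.
Divya ∩ Luca ∩ Erik ∩ Imani ∩ Yuki ∩ Keanu: ∅.
There is no time when everyone is free.
There is no common window, so the total is 0 minutes.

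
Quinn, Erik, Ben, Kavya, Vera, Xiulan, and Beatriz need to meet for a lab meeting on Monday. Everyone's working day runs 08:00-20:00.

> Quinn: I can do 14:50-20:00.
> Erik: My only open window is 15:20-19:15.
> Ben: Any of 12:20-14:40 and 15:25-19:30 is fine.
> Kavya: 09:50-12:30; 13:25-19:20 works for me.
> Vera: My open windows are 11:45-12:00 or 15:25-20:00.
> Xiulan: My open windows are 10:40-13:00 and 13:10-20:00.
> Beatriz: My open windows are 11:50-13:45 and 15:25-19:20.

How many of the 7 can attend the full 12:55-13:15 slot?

2

Ben and Beatriz can make the full 12:55-13:15 slot — that's 2.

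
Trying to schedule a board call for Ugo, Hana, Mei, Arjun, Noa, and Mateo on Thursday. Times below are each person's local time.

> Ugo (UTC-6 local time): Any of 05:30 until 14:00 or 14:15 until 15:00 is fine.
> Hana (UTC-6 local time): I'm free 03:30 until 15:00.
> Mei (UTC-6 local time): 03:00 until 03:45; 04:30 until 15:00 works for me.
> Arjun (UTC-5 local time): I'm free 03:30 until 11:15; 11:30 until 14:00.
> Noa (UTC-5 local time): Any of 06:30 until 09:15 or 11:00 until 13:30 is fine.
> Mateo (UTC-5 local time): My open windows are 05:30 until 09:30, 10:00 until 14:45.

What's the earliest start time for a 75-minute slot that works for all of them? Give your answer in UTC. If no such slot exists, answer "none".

Ugo in UTC: 11:30-20:00, 20:15-21:00 (add 6h to convert from UTC-6).
Hana in UTC: 09:30-21:00 (add 6h to convert from UTC-6).
Mei in UTC: 09:00-09:45, 10:30-21:00 (add 6h to convert from UTC-6).
Arjun in UTC: 08:30-16:15, 16:30-19:00 (add 5h to convert from UTC-5).
Noa in UTC: 11:30-14:15, 16:00-18:30 (add 5h to convert from UTC-5).
Mateo in UTC: 10:30-14:30, 15:00-19:45 (add 5h to convert from UTC-5).
Ugo ∩ Hana: 11:30-20:00, 20:15-21:00.
Ugo ∩ Hana ∩ Mei: 11:30-20:00, 20:15-21:00.
Ugo ∩ Hana ∩ Mei ∩ Arjun: 11:30-16:15, 16:30-19:00.
Ugo ∩ Hana ∩ Mei ∩ Arjun ∩ Noa: 11:30-14:15, 16:00-16:15, 16:30-18:30.
Ugo ∩ Hana ∩ Mei ∩ Arjun ∩ Noa ∩ Mateo: 11:30-14:15, 16:00-16:15, 16:30-18:30.
The first common window of at least 75 minutes is 11:30-14:15, so the earliest start is 11:30.

11:30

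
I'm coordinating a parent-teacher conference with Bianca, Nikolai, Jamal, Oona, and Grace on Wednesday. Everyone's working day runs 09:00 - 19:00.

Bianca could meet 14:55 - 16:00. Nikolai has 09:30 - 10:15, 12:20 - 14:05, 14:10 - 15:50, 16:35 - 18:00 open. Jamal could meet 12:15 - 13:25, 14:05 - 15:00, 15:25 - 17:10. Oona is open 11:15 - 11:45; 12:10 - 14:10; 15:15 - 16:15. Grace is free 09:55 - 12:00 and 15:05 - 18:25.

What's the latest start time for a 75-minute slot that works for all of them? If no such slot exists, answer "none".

Bianca ∩ Nikolai: 14:55-15:50.
Bianca ∩ Nikolai ∩ Jamal: 14:55-15:00, 15:25-15:50.
Bianca ∩ Nikolai ∩ Jamal ∩ Oona: 15:25-15:50.
Bianca ∩ Nikolai ∩ Jamal ∩ Oona ∩ Grace: 15:25-15:50.
No common window is at least 75 minutes long.

none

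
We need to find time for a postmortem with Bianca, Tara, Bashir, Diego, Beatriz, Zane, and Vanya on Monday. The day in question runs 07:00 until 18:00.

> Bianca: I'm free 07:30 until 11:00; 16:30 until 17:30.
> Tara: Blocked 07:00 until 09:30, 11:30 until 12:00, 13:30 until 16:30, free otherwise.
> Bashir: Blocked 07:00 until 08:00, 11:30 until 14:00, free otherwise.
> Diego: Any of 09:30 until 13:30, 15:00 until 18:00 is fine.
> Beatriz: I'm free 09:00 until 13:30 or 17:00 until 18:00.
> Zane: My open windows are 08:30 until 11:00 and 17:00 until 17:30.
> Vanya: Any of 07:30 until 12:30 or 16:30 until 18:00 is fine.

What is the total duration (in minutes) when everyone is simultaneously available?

Bianca free: 07:30-11:00, 16:30-17:30.
Tara free: 09:30-11:30, 12:00-13:30, 16:30-18:00 (invert busy blocks within the working day).
Bashir free: 08:00-11:30, 14:00-18:00 (invert busy blocks within the working day).
Diego free: 09:30-13:30, 15:00-18:00.
Beatriz free: 09:00-13:30, 17:00-18:00.
Zane free: 08:30-11:00, 17:00-17:30.
Vanya free: 07:30-12:30, 16:30-18:00.
Bianca ∩ Tara: 09:30-11:00, 16:30-17:30.
Bianca ∩ Tara ∩ Bashir: 09:30-11:00, 16:30-17:30.
Bianca ∩ Tara ∩ Bashir ∩ Diego: 09:30-11:00, 16:30-17:30.
Bianca ∩ Tara ∩ Bashir ∩ Diego ∩ Beatriz: 09:30-11:00, 17:00-17:30.
Bianca ∩ Tara ∩ Bashir ∩ Diego ∩ Beatriz ∩ Zane: 09:30-11:00, 17:00-17:30.
Bianca ∩ Tara ∩ Bashir ∩ Diego ∩ Beatriz ∩ Zane ∩ Vanya: 09:30-11:00, 17:00-17:30.
Those are the intersection windows.
Summing the common windows: 90 + 30 = 120 minutes.

120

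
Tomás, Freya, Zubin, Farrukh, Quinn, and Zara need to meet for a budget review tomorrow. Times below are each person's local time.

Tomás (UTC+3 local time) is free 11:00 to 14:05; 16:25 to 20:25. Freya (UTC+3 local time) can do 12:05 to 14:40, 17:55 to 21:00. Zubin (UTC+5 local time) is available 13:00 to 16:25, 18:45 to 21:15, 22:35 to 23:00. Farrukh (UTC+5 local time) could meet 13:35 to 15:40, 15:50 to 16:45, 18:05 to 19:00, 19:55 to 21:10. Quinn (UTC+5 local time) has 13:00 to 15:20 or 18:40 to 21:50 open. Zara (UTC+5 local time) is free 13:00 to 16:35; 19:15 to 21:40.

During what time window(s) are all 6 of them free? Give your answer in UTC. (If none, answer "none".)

Tomás in UTC: 08:00-11:05, 13:25-17:25 (subtract 3h to convert from UTC+3).
Freya in UTC: 09:05-11:40, 14:55-18:00 (subtract 3h to convert from UTC+3).
Zubin in UTC: 08:00-11:25, 13:45-16:15, 17:35-18:00 (subtract 5h to convert from UTC+5).
Farrukh in UTC: 08:35-10:40, 10:50-11:45, 13:05-14:00, 14:55-16:10 (subtract 5h to convert from UTC+5).
Quinn in UTC: 08:00-10:20, 13:40-16:50 (subtract 5h to convert from UTC+5).
Zara in UTC: 08:00-11:35, 14:15-16:40 (subtract 5h to convert from UTC+5).
Tomás ∩ Freya: 09:05-11:05, 14:55-17:25.
Tomás ∩ Freya ∩ Zubin: 09:05-11:05, 14:55-16:15.
Tomás ∩ Freya ∩ Zubin ∩ Farrukh: 09:05-10:40, 10:50-11:05, 14:55-16:10.
Tomás ∩ Freya ∩ Zubin ∩ Farrukh ∩ Quinn: 09:05-10:20, 14:55-16:10.
Tomás ∩ Freya ∩ Zubin ∩ Farrukh ∩ Quinn ∩ Zara: 09:05-10:20, 14:55-16:10.

09:05-10:20, 14:55-16:10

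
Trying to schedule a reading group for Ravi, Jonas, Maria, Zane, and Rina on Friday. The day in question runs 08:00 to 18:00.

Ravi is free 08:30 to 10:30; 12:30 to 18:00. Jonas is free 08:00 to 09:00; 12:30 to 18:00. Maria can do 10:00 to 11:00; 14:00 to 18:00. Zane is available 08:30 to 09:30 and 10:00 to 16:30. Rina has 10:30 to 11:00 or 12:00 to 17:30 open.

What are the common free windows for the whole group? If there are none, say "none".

14:00-16:30

Ravi ∩ Jonas: 08:30-09:00, 12:30-18:00.
Ravi ∩ Jonas ∩ Maria: 14:00-18:00.
Ravi ∩ Jonas ∩ Maria ∩ Zane: 14:00-16:30.
Ravi ∩ Jonas ∩ Maria ∩ Zane ∩ Rina: 14:00-16:30.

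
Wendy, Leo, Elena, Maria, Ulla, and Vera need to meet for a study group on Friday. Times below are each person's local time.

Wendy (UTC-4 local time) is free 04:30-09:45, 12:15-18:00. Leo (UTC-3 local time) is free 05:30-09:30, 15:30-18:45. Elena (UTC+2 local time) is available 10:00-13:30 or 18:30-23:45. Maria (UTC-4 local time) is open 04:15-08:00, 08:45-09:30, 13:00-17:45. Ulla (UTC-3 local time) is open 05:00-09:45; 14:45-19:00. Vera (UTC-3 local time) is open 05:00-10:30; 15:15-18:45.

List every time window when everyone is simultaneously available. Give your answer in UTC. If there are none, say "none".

Wendy in UTC: 08:30-13:45, 16:15-22:00 (add 4h to convert from UTC-4).
Leo in UTC: 08:30-12:30, 18:30-21:45 (add 3h to convert from UTC-3).
Elena in UTC: 08:00-11:30, 16:30-21:45 (subtract 2h to convert from UTC+2).
Maria in UTC: 08:15-12:00, 12:45-13:30, 17:00-21:45 (add 4h to convert from UTC-4).
Ulla in UTC: 08:00-12:45, 17:45-22:00 (add 3h to convert from UTC-3).
Vera in UTC: 08:00-13:30, 18:15-21:45 (add 3h to convert from UTC-3).
Wendy ∩ Leo: 08:30-12:30, 18:30-21:45.
Wendy ∩ Leo ∩ Elena: 08:30-11:30, 18:30-21:45.
Wendy ∩ Leo ∩ Elena ∩ Maria: 08:30-11:30, 18:30-21:45.
Wendy ∩ Leo ∩ Elena ∩ Maria ∩ Ulla: 08:30-11:30, 18:30-21:45.
Wendy ∩ Leo ∩ Elena ∩ Maria ∩ Ulla ∩ Vera: 08:30-11:30, 18:30-21:45.
So the common availability across everyone is 08:30-11:30, 18:30-21:45.

08:30-11:30, 18:30-21:45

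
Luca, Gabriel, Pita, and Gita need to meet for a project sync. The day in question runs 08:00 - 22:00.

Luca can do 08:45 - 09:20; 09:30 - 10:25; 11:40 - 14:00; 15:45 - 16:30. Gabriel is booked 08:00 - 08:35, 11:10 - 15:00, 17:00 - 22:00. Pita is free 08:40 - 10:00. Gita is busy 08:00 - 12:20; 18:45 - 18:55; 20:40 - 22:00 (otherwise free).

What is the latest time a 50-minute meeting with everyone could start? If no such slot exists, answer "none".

Luca free: 08:45-09:20, 09:30-10:25, 11:40-14:00, 15:45-16:30.
Gabriel free: 08:35-11:10, 15:00-17:00 (invert busy blocks within the working day).
Pita free: 08:40-10:00.
Gita free: 12:20-18:45, 18:55-20:40 (invert busy blocks within the working day).
Luca ∩ Gabriel: 08:45-09:20, 09:30-10:25, 15:45-16:30.
Luca ∩ Gabriel ∩ Pita: 08:45-09:20, 09:30-10:00.
Luca ∩ Gabriel ∩ Pita ∩ Gita: ∅.
There is no time when everyone is free.
No common window is at least 50 minutes long.

none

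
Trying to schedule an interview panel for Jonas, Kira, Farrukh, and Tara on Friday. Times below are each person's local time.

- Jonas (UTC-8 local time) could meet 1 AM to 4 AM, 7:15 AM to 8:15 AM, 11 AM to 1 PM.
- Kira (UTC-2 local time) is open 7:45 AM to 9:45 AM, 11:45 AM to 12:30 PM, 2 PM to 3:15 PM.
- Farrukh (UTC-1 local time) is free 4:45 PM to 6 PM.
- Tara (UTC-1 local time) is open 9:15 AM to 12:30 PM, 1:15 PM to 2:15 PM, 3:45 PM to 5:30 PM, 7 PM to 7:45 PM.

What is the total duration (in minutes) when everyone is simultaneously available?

Jonas in UTC: 09:00-12:00, 15:15-16:15, 19:00-21:00 (add 8h to convert from UTC-8).
Kira in UTC: 09:45-11:45, 13:45-14:30, 16:00-17:15 (add 2h to convert from UTC-2).
Farrukh in UTC: 17:45-19:00 (add 1h to convert from UTC-1).
Tara in UTC: 10:15-13:30, 14:15-15:15, 16:45-18:30, 20:00-20:45 (add 1h to convert from UTC-1).
Jonas ∩ Kira: 09:45-11:45, 16:00-16:15.
Jonas ∩ Kira ∩ Farrukh: ∅.
Jonas ∩ Kira ∩ Farrukh ∩ Tara: ∅.
There is no time when everyone is free.
There is no common window, so the total is 0 minutes.

0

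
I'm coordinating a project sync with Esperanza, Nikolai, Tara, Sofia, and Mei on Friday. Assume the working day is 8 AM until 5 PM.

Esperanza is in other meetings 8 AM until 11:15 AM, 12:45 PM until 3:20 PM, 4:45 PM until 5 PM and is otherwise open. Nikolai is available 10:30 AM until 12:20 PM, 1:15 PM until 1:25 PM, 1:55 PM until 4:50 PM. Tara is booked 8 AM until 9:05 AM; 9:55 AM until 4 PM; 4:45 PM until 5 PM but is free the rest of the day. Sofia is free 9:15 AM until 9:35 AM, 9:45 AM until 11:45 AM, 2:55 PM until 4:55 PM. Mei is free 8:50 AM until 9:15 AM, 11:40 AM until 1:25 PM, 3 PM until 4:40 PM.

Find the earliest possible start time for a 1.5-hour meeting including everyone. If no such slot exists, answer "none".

none

Esperanza free: 11:15-12:45, 15:20-16:45 (invert busy blocks within the working day).
Nikolai free: 10:30-12:20, 13:15-13:25, 13:55-16:50.
Tara free: 09:05-09:55, 16:00-16:45 (invert busy blocks within the working day).
Sofia free: 09:15-09:35, 09:45-11:45, 14:55-16:55.
Mei free: 08:50-09:15, 11:40-13:25, 15:00-16:40.
Esperanza ∩ Nikolai: 11:15-12:20, 15:20-16:45.
Esperanza ∩ Nikolai ∩ Tara: 16:00-16:45.
Esperanza ∩ Nikolai ∩ Tara ∩ Sofia: 16:00-16:45.
Esperanza ∩ Nikolai ∩ Tara ∩ Sofia ∩ Mei: 16:00-16:40.
So the common availability across everyone is 16:00-16:40.
No common window is at least 90 minutes long.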